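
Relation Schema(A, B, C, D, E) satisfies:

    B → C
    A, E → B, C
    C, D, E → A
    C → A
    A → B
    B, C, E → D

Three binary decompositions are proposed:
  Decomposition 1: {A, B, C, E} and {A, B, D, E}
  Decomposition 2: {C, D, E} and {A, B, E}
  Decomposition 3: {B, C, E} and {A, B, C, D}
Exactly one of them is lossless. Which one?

Decomposition 1: common = {A, B, E}, closure = {A, B, C, D, E} → lossless.
Decomposition 2: common = {E}, closure = {E} → lossy.
Decomposition 3: common = {B, C}, closure = {A, B, C} → lossy.

Decomposition 1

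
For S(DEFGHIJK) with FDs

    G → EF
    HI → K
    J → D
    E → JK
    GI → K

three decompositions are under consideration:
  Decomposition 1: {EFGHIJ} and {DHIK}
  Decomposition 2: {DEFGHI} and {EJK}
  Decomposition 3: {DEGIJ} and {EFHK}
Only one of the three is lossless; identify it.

Decomposition 2

Decomposition 1: common = {HI}, closure = {HIK} → lossy.
Decomposition 2: common = {E}, closure = {DEJK} → lossless.
Decomposition 3: common = {E}, closure = {DEJK} → lossy.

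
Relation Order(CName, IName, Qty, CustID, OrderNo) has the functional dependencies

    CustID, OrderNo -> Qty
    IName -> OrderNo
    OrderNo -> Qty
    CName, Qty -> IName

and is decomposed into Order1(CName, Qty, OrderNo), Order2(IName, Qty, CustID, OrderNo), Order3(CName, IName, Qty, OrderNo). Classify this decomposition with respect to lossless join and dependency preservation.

Lossless test (chase): Rows 1 and 3 agree on CName, Qty; apply CName, Qty→IName and equate their IName entries. No row becomes fully distinguished — the join is lossy.
Dependency preservation: every FD's attributes lie within a single fragment, so each can be enforced locally — preserved.

lossy but dependency-preserving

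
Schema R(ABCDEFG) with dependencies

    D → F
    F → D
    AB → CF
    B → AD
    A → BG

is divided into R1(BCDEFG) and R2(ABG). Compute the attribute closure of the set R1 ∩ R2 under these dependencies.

ABCDFG

R1 ∩ R2 = {BG}.
B → AD applies, adding AD
D → F applies, adding F
AB → CF applies, adding C
Closure: {ABCDFG}.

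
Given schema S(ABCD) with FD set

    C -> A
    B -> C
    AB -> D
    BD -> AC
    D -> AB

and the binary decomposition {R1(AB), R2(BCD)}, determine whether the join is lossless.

Yes

Common attributes: R1 ∩ R2 = {B}.
Closure of {B}: B → C applies, adding C; C → A applies, adding A; AB → D applies, adding D. So (B)⁺ = {ABCD}.
This closure contains every attribute of R1, so R1 ∩ R2 → R1. The join is lossless.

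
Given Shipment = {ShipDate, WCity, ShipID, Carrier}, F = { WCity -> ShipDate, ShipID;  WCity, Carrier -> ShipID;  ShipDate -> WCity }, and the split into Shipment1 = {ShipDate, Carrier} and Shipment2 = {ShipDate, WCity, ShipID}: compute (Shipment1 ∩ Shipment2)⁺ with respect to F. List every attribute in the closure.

ShipDate, WCity, ShipID

Shipment1 ∩ Shipment2 = {ShipDate}.
ShipDate → WCity applies, adding WCity
WCity → ShipDate, ShipID applies, adding ShipID
Closure: {ShipDate, WCity, ShipID}.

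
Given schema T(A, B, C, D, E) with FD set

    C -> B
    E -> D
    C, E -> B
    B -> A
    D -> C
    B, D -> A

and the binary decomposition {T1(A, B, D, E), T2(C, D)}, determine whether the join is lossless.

Yes

Common attributes: T1 ∩ T2 = {D}.
Closure of {D}: D → C applies, adding C; C → B applies, adding B; B → A applies, adding A. So (D)⁺ = {A, B, C, D}.
This closure contains every attribute of T2, so T1 ∩ T2 → T2. The join is lossless.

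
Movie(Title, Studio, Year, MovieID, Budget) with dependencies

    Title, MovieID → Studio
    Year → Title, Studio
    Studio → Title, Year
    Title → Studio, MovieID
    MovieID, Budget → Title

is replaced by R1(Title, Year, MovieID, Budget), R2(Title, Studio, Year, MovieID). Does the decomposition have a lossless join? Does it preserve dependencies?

Lossless test: (Title, Year, MovieID)⁺ = {Title, Studio, Year, MovieID}, which contains all of one fragment — lossless.
Dependency preservation: every FD's attributes lie within a single fragment, so each can be enforced locally — preserved.

lossless and dependency-preserving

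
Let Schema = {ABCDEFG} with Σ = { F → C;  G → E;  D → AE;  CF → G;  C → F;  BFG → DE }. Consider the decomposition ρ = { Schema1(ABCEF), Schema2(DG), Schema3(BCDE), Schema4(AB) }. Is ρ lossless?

No

Chase test. Columns are ABCDEFG; row i has aⱼ where attribute j ∈ Schemai, else bᵢⱼ.
Initial tableau (one row per fragment):
  row 1: a1 a2 a3 b14 a5 a6 b17
  row 2: b21 b22 b23 a4 b25 b26 a7
  row 3: b31 a2 a3 a4 a5 b36 b37
  row 4: a1 a2 b43 b44 b45 b46 b47
Rows 2 and 3 agree on D; apply D→AE and equate their AE entries.
Rows 1 and 3 agree on C; apply C→F and equate their F entries.
Rows 1 and 3 agree on CF; apply CF→G and equate their G entries.
Rows 1 and 3 agree on BFG; apply BFG→DE and equate their DE entries.
Rows 1 and 2 agree on D; apply D→AE and equate their AE entries.
No row becomes fully distinguished — the join is lossy.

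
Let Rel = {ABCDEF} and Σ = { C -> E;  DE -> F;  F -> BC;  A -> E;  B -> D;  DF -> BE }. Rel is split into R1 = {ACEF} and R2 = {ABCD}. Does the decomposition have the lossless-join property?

Common attributes: R1 ∩ R2 = {AC}.
Closure of {AC}: C → E applies, adding E. So (AC)⁺ = {ACE}.
The closure contains neither all of R1 = {ACEF} nor all of R2 = {ABCD}, so the common attributes are not a superkey of either fragment. The join is lossy.

No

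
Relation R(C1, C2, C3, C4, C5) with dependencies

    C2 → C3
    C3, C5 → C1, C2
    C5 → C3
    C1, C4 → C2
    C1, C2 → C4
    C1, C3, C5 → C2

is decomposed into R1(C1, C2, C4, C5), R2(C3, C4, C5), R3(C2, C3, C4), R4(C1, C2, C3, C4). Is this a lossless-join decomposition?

Yes

Chase test. Columns are C1, C2, C3, C4, C5; row i has aⱼ where attribute j ∈ Ri, else bᵢⱼ.
Initial tableau (one row per fragment):
  row 1: a1 a2 b13 a4 a5
  row 2: b21 b22 a3 a4 a5
  row 3: b31 a2 a3 a4 b35
  row 4: a1 a2 a3 a4 b45
Rows 1 and 3 agree on C2; apply C2→C3 and equate their C3 entries.
Rows 1 and 2 agree on C3, C5; apply C3, C5→C1, C2 and equate their C1, C2 entries.
Row 1 is now all distinguished symbols — the join is lossless.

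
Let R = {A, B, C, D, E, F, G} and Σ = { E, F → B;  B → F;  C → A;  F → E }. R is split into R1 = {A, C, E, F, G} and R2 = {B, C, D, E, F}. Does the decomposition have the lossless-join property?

No

Common attributes: R1 ∩ R2 = {C, E, F}.
Closure of {C, E, F}: E, F → B applies, adding B; C → A applies, adding A. So (C, E, F)⁺ = {A, B, C, E, F}.
The closure contains neither all of R1 = {A, C, E, F, G} nor all of R2 = {B, C, D, E, F}, so the common attributes are not a superkey of either fragment. The join is lossy.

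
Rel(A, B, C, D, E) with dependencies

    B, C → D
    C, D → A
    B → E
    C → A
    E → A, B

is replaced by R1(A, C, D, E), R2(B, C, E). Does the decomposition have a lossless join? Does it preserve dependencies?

Lossless test: (C, E)⁺ = {A, B, C, D, E}, which contains all of one fragment — lossless.
Dependency preservation: B, C → D; E → A, B are not contained in any single fragment, but the restricted closure of each left-hand side across the fragments still reaches the right-hand side; the remaining FDs each lie inside some fragment. All dependencies are preserved.

lossless and dependency-preserving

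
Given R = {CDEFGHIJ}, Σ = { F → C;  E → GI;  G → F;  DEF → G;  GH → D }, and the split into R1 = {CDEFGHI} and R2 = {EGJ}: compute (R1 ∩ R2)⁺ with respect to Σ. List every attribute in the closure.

R1 ∩ R2 = {EG}.
E → GI applies, adding I
G → F applies, adding F
F → C applies, adding C
Closure: {CEFGI}.

CEFGI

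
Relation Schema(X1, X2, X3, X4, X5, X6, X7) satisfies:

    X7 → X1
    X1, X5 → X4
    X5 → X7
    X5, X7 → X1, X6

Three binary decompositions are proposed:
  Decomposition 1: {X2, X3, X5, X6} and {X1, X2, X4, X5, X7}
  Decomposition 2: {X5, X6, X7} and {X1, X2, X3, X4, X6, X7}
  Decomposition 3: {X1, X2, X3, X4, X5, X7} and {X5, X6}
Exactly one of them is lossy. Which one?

Decomposition 2

Decomposition 1: common = {X2, X5}, closure = {X1, X2, X4, X5, X6, X7} → lossless.
Decomposition 2: common = {X6, X7}, closure = {X1, X6, X7} → lossy.
Decomposition 3: common = {X5}, closure = {X1, X4, X5, X6, X7} → lossless.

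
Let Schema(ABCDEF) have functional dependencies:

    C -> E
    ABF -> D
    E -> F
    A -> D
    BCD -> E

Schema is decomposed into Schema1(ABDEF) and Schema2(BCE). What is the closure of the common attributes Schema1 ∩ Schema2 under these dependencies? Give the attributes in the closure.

Schema1 ∩ Schema2 = {BE}.
E → F applies, adding F
Closure: {BEF}.

BEF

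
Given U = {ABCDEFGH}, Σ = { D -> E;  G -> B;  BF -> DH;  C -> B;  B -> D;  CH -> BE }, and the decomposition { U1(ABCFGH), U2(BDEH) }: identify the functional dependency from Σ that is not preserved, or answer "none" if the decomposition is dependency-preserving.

none

D → E lies within U2.
G → B lies within U1.
BF → DH: restricted closure across fragments reaches DH.
C → B lies within U1.
B → D lies within U2.
CH → BE: restricted closure across fragments reaches BE.
Every dependency is enforceable on the fragments, so the decomposition is dependency-preserving.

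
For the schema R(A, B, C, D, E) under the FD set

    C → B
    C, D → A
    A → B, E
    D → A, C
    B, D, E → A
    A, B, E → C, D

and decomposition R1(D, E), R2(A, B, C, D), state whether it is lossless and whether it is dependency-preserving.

Lossless test: (D)⁺ = {A, B, C, D, E}, which contains all of one fragment — lossless.
Dependency preservation: A → B, E; B, D, E → A; A, B, E → C, D are not contained in any single fragment, but the restricted closure of each left-hand side across the fragments still reaches the right-hand side; the remaining FDs each lie inside some fragment. All dependencies are preserved.

lossless and dependency-preserving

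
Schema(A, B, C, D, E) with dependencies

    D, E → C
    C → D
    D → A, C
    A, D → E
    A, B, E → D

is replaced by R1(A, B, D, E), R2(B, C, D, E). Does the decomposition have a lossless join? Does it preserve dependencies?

lossless and dependency-preserving

Lossless test: (B, D, E)⁺ = {A, B, C, D, E}, which contains all of one fragment — lossless.
Dependency preservation: D → A, C is not contained in any single fragment, but the restricted closure of its left-hand side across the fragments still reaches the right-hand side; the remaining FDs each lie inside some fragment. All dependencies are preserved.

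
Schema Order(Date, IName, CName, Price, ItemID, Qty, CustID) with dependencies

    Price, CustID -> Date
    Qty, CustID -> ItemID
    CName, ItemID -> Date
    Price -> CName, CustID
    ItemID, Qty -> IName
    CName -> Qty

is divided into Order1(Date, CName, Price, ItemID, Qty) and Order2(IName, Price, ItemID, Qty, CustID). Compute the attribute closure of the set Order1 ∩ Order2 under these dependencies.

Date, IName, CName, Price, ItemID, Qty, CustID

Order1 ∩ Order2 = {Price, ItemID, Qty}.
Price → CName, CustID applies, adding CName, CustID
ItemID, Qty → IName applies, adding IName
Price, CustID → Date applies, adding Date
Closure: {Date, IName, CName, Price, ItemID, Qty, CustID}.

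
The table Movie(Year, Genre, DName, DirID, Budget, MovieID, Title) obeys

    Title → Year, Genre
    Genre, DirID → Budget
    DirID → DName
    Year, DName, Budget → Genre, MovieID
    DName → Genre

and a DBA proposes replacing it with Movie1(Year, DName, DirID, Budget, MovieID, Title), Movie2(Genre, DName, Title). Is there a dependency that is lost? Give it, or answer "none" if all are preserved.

Title → Year, Genre: restricted closure across fragments reaches Year, Genre.
Genre, DirID → Budget: restricted closure across fragments reaches Budget.
DirID → DName lies within Movie1.
Year, DName, Budget → Genre, MovieID: restricted closure across fragments reaches Genre, MovieID.
DName → Genre lies within Movie2.
Every dependency is enforceable on the fragments, so the decomposition is dependency-preserving.

none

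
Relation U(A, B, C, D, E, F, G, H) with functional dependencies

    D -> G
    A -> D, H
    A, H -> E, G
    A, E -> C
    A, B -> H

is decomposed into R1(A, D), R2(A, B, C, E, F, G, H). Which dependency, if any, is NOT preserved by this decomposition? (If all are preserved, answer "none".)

D -> G

Check D → G: no single fragment contains all of {D, G}, and the restricted closure of {D} across the fragments never reaches {G}.
A → D, H is preserved.
A, H → E, G is preserved.
A, E → C is preserved.
A, B → H is preserved.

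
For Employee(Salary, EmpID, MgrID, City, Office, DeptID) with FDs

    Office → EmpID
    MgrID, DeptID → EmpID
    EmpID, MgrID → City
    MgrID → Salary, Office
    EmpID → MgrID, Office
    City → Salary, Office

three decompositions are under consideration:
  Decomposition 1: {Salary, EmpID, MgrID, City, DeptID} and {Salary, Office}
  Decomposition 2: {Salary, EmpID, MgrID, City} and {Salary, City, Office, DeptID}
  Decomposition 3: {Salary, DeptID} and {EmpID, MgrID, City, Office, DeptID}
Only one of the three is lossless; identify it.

Decomposition 2

Decomposition 1: common = {Salary}, closure = {Salary} → lossy.
Decomposition 2: common = {Salary, City}, closure = {Salary, EmpID, MgrID, City, Office} → lossless.
Decomposition 3: common = {DeptID}, closure = {DeptID} → lossy.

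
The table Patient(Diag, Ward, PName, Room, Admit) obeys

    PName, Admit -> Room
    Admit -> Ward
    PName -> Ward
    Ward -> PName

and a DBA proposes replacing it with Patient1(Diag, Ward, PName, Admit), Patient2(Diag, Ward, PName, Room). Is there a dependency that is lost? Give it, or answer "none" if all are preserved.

PName, Admit -> Room

Check PName, Admit → Room: no single fragment contains all of {PName, Room, Admit}, and the restricted closure of {PName, Admit} across the fragments never reaches {Room}.
Admit → Ward is preserved.
PName → Ward is preserved.
Ward → PName is preserved.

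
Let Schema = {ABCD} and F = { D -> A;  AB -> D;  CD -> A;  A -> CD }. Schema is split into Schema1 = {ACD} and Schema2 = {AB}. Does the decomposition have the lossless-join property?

Yes

Common attributes: Schema1 ∩ Schema2 = {A}.
Closure of {A}: A → CD applies, adding CD. So (A)⁺ = {ACD}.
This closure contains every attribute of Schema1, so Schema1 ∩ Schema2 → Schema1. The join is lossless.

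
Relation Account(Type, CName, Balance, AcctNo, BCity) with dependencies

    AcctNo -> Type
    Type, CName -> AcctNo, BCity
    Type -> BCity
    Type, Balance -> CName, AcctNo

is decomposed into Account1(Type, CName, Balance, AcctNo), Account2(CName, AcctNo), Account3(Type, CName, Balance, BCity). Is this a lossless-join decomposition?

Chase test. Columns are Type, CName, Balance, AcctNo, BCity; row i has aⱼ where attribute j ∈ Accounti, else bᵢⱼ.
Initial tableau (one row per fragment):
  row 1: a1 a2 a3 a4 b15
  row 2: b21 a2 b23 a4 b25
  row 3: a1 a2 a3 b34 a5
Rows 1 and 2 agree on AcctNo; apply AcctNo→Type and equate their Type entries.
Rows 1 and 2 agree on Type, CName; apply Type, CName→AcctNo, BCity and equate their AcctNo, BCity entries.
Rows 1 and 3 agree on Type, CName; apply Type, CName→AcctNo, BCity and equate their AcctNo, BCity entries.
Row 1 is now all distinguished symbols — the join is lossless.

Yes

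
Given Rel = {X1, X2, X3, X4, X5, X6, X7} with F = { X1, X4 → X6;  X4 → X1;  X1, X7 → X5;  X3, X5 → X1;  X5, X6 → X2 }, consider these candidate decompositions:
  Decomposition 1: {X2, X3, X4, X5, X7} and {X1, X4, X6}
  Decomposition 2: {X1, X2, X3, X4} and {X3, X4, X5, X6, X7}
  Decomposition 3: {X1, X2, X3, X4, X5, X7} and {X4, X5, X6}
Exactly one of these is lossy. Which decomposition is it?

Decomposition 2

Decomposition 1: common = {X4}, closure = {X1, X4, X6} → lossless.
Decomposition 2: common = {X3, X4}, closure = {X1, X3, X4, X6} → lossy.
Decomposition 3: common = {X4, X5}, closure = {X1, X2, X4, X5, X6} → lossless.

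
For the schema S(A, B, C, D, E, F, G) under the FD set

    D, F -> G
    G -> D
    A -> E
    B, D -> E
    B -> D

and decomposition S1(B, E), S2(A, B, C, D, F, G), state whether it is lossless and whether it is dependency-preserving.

lossless but not dependency-preserving

Lossless test: (B)⁺ = {B, D, E}, which contains all of one fragment — lossless.
Dependency preservation: the restricted closure of {A} across the fragments never reaches {E}, so A → E cannot be enforced without a join — not preserved.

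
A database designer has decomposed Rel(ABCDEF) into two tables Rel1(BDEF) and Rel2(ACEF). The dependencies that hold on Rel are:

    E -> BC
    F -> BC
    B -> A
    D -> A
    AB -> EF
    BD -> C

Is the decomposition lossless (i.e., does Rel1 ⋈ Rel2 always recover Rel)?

Yes

Common attributes: Rel1 ∩ Rel2 = {EF}.
Closure of {EF}: E → BC applies, adding BC; B → A applies, adding A. So (EF)⁺ = {ABCEF}.
This closure contains every attribute of Rel2, so Rel1 ∩ Rel2 → Rel2. The join is lossless.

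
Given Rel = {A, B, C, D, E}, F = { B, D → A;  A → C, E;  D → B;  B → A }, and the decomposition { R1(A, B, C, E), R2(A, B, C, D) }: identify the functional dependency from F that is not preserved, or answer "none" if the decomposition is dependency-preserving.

none

B, D → A lies within R2.
A → C, E lies within R1.
D → B lies within R2.
B → A lies within R1.
Every dependency is enforceable on the fragments, so the decomposition is dependency-preserving.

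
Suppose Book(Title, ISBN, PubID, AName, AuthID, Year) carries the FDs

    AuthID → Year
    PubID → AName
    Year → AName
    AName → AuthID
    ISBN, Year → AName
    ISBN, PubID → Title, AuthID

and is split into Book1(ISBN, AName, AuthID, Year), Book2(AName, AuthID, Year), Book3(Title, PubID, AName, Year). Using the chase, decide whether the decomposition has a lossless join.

Chase test. Columns are Title, ISBN, PubID, AName, AuthID, Year; row i has aⱼ where attribute j ∈ Booki, else bᵢⱼ.
Initial tableau (one row per fragment):
  row 1: b11 a2 b13 a4 a5 a6
  row 2: b21 b22 b23 a4 a5 a6
  row 3: a1 b32 a3 a4 b35 a6
Rows 1 and 3 agree on AName; apply AName→AuthID and equate their AuthID entries.
No row becomes fully distinguished — the join is lossy.

No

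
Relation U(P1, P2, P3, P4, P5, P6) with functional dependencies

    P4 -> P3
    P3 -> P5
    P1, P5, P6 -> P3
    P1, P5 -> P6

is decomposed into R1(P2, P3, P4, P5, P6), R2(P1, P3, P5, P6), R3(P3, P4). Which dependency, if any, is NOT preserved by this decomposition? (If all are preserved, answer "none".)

P4 → P3 lies within R1.
P3 → P5 lies within R1.
P1, P5, P6 → P3 lies within R2.
P1, P5 → P6 lies within R2.
Every dependency is enforceable on the fragments, so the decomposition is dependency-preserving.

none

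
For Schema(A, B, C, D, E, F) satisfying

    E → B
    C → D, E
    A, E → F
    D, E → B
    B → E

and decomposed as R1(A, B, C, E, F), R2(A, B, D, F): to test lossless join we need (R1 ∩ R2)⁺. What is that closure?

A, B, E, F

R1 ∩ R2 = {A, B, F}.
B → E applies, adding E
Closure: {A, B, E, F}.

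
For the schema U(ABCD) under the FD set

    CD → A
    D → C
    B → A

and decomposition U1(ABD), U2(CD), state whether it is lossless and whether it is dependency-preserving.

lossless and dependency-preserving

Lossless test: (D)⁺ = {ACD}, which contains all of one fragment — lossless.
Dependency preservation: CD → A is not contained in any single fragment, but the restricted closure of its left-hand side across the fragments still reaches the right-hand side; the remaining FDs each lie inside some fragment. All dependencies are preserved.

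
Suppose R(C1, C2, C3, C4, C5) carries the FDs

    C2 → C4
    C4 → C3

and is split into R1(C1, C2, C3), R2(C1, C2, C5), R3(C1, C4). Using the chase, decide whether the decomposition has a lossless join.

Chase test. Columns are C1, C2, C3, C4, C5; row i has aⱼ where attribute j ∈ Ri, else bᵢⱼ.
Initial tableau (one row per fragment):
  row 1: a1 a2 a3 b14 b15
  row 2: a1 a2 b23 b24 a5
  row 3: a1 b32 b33 a4 b35
Rows 1 and 2 agree on C2; apply C2→C4 and equate their C4 entries.
Rows 1 and 2 agree on C4; apply C4→C3 and equate their C3 entries.
No row becomes fully distinguished — the join is lossy.

No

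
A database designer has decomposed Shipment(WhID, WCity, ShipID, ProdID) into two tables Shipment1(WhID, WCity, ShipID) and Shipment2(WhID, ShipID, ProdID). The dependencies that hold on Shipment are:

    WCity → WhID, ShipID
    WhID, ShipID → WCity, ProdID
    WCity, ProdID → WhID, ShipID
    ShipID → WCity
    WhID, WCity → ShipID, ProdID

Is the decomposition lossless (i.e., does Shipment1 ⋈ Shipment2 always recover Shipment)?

Yes

Common attributes: Shipment1 ∩ Shipment2 = {WhID, ShipID}.
Closure of {WhID, ShipID}: WhID, ShipID → WCity, ProdID applies, adding WCity, ProdID. So (WhID, ShipID)⁺ = {WhID, WCity, ShipID, ProdID}.
This closure contains every attribute of Shipment1, so Shipment1 ∩ Shipment2 → Shipment1. The join is lossless.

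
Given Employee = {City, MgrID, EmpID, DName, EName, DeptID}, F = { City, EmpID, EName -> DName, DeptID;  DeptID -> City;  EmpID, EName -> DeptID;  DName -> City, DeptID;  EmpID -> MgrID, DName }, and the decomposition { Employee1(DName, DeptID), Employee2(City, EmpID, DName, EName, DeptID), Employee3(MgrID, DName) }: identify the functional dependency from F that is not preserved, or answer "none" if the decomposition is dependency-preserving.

EmpID -> MgrID, DName

Check EmpID → MgrID, DName: no single fragment contains all of {MgrID, EmpID, DName}, and the restricted closure of {EmpID} across the fragments never reaches {MgrID, DName}.
City, EmpID, EName → DName, DeptID is preserved.
DeptID → City is preserved.
EmpID, EName → DeptID is preserved.
DName → City, DeptID is preserved.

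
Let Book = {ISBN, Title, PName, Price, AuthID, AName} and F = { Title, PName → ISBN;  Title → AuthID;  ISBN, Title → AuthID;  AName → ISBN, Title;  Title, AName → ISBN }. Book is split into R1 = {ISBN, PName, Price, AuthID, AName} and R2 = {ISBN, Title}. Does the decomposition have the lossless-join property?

No

Common attributes: R1 ∩ R2 = {ISBN}.
No dependency enlarges {ISBN}, so (ISBN)⁺ = {ISBN}.
The closure contains neither all of R1 = {ISBN, PName, Price, AuthID, AName} nor all of R2 = {ISBN, Title}, so the common attributes are not a superkey of either fragment. The join is lossy.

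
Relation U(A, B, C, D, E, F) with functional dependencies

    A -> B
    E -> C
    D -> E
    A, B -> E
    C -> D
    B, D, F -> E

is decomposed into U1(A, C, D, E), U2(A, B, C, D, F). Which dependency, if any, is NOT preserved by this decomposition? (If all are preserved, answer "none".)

A → B lies within U2.
E → C lies within U1.
D → E lies within U1.
A, B → E: restricted closure across fragments reaches E.
C → D lies within U1.
B, D, F → E: restricted closure across fragments reaches E.
Every dependency is enforceable on the fragments, so the decomposition is dependency-preserving.

none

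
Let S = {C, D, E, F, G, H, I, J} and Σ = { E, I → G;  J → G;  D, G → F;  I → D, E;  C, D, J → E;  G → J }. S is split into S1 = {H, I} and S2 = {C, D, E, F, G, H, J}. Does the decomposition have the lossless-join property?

Common attributes: S1 ∩ S2 = {H}.
No dependency enlarges {H}, so (H)⁺ = {H}.
The closure contains neither all of S1 = {H, I} nor all of S2 = {C, D, E, F, G, H, J}, so the common attributes are not a superkey of either fragment. The join is lossy.

No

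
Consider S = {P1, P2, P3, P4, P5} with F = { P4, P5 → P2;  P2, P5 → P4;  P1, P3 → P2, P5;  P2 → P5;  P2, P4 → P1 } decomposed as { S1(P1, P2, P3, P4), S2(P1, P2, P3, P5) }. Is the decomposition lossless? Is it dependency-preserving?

lossless but not dependency-preserving

Lossless test: (P1, P2, P3)⁺ = {P1, P2, P3, P4, P5}, which contains all of one fragment — lossless.
Dependency preservation: the restricted closure of {P4, P5} across the fragments never reaches {P2}, so P4, P5 → P2 cannot be enforced without a join — not preserved.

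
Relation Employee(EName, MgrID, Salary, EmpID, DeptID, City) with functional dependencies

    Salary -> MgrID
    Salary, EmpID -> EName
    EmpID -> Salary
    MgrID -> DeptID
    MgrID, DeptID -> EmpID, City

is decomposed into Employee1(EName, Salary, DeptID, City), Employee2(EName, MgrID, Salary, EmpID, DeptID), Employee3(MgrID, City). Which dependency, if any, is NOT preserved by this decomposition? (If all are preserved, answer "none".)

none

Salary → MgrID lies within Employee2.
Salary, EmpID → EName lies within Employee2.
EmpID → Salary lies within Employee2.
MgrID → DeptID lies within Employee2.
MgrID, DeptID → EmpID, City: restricted closure across fragments reaches EmpID, City.
Every dependency is enforceable on the fragments, so the decomposition is dependency-preserving.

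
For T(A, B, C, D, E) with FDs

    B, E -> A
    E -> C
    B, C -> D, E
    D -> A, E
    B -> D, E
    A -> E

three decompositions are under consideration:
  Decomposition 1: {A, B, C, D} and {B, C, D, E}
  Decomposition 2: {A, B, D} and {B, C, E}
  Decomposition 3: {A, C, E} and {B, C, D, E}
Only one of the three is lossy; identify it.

Decomposition 1: common = {B, C, D}, closure = {A, B, C, D, E} → lossless.
Decomposition 2: common = {B}, closure = {A, B, C, D, E} → lossless.
Decomposition 3: common = {C, E}, closure = {C, E} → lossy.

Decomposition 3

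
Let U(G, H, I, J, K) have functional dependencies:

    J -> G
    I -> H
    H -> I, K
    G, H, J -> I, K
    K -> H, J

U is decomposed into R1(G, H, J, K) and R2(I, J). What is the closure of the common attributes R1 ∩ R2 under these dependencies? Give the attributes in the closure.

R1 ∩ R2 = {J}.
J → G applies, adding G
Closure: {G, J}.

G, J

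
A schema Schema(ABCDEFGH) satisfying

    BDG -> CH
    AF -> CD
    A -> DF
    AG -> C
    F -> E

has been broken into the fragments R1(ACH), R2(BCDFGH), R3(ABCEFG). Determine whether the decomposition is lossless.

Chase test. Columns are ABCDEFGH; row i has aⱼ where attribute j ∈ Ri, else bᵢⱼ.
Initial tableau (one row per fragment):
  row 1: a1 b12 a3 b14 b15 b16 b17 a8
  row 2: b21 a2 a3 a4 b25 a6 a7 a8
  row 3: a1 a2 a3 b34 a5 a6 a7 b38
Rows 1 and 3 agree on A; apply A→DF and equate their DF entries.
Rows 1 and 2 agree on F; apply F→E and equate their E entries.
Rows 1 and 3 agree on F; apply F→E and equate their E entries.
No row becomes fully distinguished — the join is lossy.

No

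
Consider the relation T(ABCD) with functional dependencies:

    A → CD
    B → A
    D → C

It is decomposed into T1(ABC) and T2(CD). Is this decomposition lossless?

Common attributes: T1 ∩ T2 = {C}.
No dependency enlarges {C}, so (C)⁺ = {C}.
The closure contains neither all of T1 = {ABC} nor all of T2 = {CD}, so the common attributes are not a superkey of either fragment. The join is lossy.

No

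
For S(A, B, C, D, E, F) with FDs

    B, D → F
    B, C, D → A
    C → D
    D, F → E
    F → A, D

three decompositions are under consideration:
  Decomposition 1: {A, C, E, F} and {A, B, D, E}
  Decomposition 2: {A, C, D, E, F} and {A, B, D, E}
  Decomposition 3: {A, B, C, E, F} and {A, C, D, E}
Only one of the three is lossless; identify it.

Decomposition 1: common = {A, E}, closure = {A, E} → lossy.
Decomposition 2: common = {A, D, E}, closure = {A, D, E} → lossy.
Decomposition 3: common = {A, C, E}, closure = {A, C, D, E} → lossless.

Decomposition 3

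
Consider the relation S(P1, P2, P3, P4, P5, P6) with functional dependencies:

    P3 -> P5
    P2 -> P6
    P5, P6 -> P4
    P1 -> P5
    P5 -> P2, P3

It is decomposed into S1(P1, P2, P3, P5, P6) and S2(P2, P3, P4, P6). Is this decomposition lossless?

Yes

Common attributes: S1 ∩ S2 = {P2, P3, P6}.
Closure of {P2, P3, P6}: P3 → P5 applies, adding P5; P5, P6 → P4 applies, adding P4. So (P2, P3, P6)⁺ = {P2, P3, P4, P5, P6}.
This closure contains every attribute of S2, so S1 ∩ S2 → S2. The join is lossless.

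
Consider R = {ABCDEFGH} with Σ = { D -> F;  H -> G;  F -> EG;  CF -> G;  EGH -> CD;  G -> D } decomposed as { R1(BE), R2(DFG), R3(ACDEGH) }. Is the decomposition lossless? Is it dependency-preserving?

Lossless test (chase): Rows 2 and 3 agree on D; apply D→F and equate their F entries. Rows 2 and 3 agree on F; apply F→EG and equate their EG entries. No row becomes fully distinguished — the join is lossy.
Dependency preservation: F → EG; CF → G are not contained in any single fragment, but the restricted closure of each left-hand side across the fragments still reaches the right-hand side; the remaining FDs each lie inside some fragment. All dependencies are preserved.

lossy but dependency-preserving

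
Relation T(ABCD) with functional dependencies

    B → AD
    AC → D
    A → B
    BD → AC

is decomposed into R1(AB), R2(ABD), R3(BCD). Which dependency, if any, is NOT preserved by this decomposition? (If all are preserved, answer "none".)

none

B → AD lies within R2.
AC → D: restricted closure across fragments reaches D.
A → B lies within R1.
BD → AC: restricted closure across fragments reaches AC.
Every dependency is enforceable on the fragments, so the decomposition is dependency-preserving.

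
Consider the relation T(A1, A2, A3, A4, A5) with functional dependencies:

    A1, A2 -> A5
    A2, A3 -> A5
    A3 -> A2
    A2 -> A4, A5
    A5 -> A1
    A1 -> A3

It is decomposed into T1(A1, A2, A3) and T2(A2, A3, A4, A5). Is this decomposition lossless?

Yes

Common attributes: T1 ∩ T2 = {A2, A3}.
Closure of {A2, A3}: A2, A3 → A5 applies, adding A5; A2 → A4, A5 applies, adding A4; A5 → A1 applies, adding A1. So (A2, A3)⁺ = {A1, A2, A3, A4, A5}.
This closure contains every attribute of T1, so T1 ∩ T2 → T1. The join is lossless.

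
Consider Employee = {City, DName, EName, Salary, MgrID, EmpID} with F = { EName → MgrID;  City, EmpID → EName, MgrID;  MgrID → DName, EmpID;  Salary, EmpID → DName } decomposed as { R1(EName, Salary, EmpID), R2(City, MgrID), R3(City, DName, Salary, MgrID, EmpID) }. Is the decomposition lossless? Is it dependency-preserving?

lossy and not dependency-preserving

Lossless test (chase): Rows 2 and 3 agree on MgrID; apply MgrID→DName, EmpID and equate their DName, EmpID entries. Rows 1 and 3 agree on Salary, EmpID; apply Salary, EmpID→DName and equate their DName entries. Rows 2 and 3 agree on City, EmpID; apply City, EmpID→EName, MgrID and equate their EName, MgrID entries. No row becomes fully distinguished — the join is lossy.
Dependency preservation: the restricted closure of {EName} across the fragments never reaches {MgrID}, so EName → MgrID cannot be enforced without a join — not preserved.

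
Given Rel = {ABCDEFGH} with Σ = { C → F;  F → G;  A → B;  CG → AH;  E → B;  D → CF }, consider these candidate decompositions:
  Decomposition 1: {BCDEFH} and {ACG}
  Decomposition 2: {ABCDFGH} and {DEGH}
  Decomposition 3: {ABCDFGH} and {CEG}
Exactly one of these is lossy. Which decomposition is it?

Decomposition 1: common = {C}, closure = {ABCFGH} → lossless.
Decomposition 2: common = {DGH}, closure = {ABCDFGH} → lossless.
Decomposition 3: common = {CG}, closure = {ABCFGH} → lossy.

Decomposition 3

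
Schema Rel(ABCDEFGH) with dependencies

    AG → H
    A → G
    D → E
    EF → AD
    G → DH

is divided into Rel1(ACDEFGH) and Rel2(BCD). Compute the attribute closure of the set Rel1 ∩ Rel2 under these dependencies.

CDE

Rel1 ∩ Rel2 = {CD}.
D → E applies, adding E
Closure: {CDE}.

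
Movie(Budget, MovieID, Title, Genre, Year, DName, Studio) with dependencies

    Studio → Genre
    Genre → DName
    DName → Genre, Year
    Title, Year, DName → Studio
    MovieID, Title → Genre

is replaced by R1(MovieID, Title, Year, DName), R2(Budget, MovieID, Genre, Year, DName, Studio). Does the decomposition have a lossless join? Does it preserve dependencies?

Lossless test: (MovieID, Year, DName)⁺ = {MovieID, Genre, Year, DName}, which is a superkey of neither fragment — lossy.
Dependency preservation: the restricted closure of {Title, Year, DName} across the fragments never reaches {Studio}, so Title, Year, DName → Studio cannot be enforced without a join — not preserved.

lossy and not dependency-preserving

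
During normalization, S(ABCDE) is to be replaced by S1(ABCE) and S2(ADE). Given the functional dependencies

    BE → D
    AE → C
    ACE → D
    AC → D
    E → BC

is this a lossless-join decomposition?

Common attributes: S1 ∩ S2 = {AE}.
Closure of {AE}: AE → C applies, adding C; ACE → D applies, adding D; E → BC applies, adding B. So (AE)⁺ = {ABCDE}.
This closure contains every attribute of S1, so S1 ∩ S2 → S1. The join is lossless.

Yes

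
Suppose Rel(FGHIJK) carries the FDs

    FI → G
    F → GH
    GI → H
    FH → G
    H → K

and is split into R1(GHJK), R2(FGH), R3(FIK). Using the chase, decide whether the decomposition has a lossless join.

Chase test. Columns are FGHIJK; row i has aⱼ where attribute j ∈ Ri, else bᵢⱼ.
Initial tableau (one row per fragment):
  row 1: b11 a2 a3 b14 a5 a6
  row 2: a1 a2 a3 b24 b25 b26
  row 3: a1 b32 b33 a4 b35 a6
Rows 2 and 3 agree on F; apply F→GH and equate their GH entries.
Rows 1 and 2 agree on H; apply H→K and equate their K entries.
No row becomes fully distinguished — the join is lossy.

No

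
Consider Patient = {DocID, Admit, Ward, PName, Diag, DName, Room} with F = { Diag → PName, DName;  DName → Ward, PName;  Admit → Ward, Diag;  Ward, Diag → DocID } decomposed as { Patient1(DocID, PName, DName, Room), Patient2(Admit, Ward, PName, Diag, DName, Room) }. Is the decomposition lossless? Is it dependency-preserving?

Lossless test: (PName, DName, Room)⁺ = {Ward, PName, DName, Room}, which is a superkey of neither fragment — lossy.
Dependency preservation: the restricted closure of {Ward, Diag} across the fragments never reaches {DocID}, so Ward, Diag → DocID cannot be enforced without a join — not preserved.

lossy and not dependency-preserving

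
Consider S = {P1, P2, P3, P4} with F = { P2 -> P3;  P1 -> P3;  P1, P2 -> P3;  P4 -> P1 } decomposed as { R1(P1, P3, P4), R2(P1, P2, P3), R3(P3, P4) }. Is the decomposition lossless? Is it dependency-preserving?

lossy but dependency-preserving

Lossless test (chase): Rows 1 and 3 agree on P4; apply P4→P1 and equate their P1 entries. No row becomes fully distinguished — the join is lossy.
Dependency preservation: every FD's attributes lie within a single fragment, so each can be enforced locally — preserved.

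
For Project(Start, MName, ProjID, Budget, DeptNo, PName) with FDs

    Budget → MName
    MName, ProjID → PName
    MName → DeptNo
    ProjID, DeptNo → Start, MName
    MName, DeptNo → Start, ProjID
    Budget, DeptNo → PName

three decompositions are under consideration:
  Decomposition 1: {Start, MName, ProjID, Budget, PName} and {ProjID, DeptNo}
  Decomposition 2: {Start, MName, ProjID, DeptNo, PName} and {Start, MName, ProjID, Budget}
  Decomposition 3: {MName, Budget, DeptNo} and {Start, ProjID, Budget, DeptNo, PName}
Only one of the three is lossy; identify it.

Decomposition 1: common = {ProjID}, closure = {ProjID} → lossy.
Decomposition 2: common = {Start, MName, ProjID}, closure = {Start, MName, ProjID, DeptNo, PName} → lossless.
Decomposition 3: common = {Budget, DeptNo}, closure = {Start, MName, ProjID, Budget, DeptNo, PName} → lossless.

Decomposition 1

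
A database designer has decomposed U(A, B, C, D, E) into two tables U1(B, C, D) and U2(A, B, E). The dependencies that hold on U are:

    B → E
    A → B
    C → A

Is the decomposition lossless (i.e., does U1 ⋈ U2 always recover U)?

Common attributes: U1 ∩ U2 = {B}.
Closure of {B}: B → E applies, adding E. So (B)⁺ = {B, E}.
The closure contains neither all of U1 = {B, C, D} nor all of U2 = {A, B, E}, so the common attributes are not a superkey of either fragment. The join is lossy.

No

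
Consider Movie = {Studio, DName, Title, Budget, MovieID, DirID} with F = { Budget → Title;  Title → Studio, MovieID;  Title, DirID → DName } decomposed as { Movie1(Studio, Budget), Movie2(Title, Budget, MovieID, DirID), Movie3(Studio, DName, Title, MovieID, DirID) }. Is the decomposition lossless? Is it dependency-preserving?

lossless and dependency-preserving

Lossless test (chase): Rows 1 and 2 agree on Budget; apply Budget→Title and equate their Title entries. Rows 1 and 2 agree on Title; apply Title→Studio, MovieID and equate their Studio, MovieID entries. Rows 2 and 3 agree on Title, DirID; apply Title, DirID→DName and equate their DName entries. Row 2 is now all distinguished symbols — the join is lossless.
Dependency preservation: every FD's attributes lie within a single fragment, so each can be enforced locally — preserved.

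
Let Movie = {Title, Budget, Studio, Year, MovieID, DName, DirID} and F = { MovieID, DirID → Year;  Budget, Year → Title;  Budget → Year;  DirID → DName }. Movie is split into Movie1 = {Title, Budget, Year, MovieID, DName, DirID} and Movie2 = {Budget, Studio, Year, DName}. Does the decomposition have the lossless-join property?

No

Common attributes: Movie1 ∩ Movie2 = {Budget, Year, DName}.
Closure of {Budget, Year, DName}: Budget, Year → Title applies, adding Title. So (Budget, Year, DName)⁺ = {Title, Budget, Year, DName}.
The closure contains neither all of Movie1 = {Title, Budget, Year, MovieID, DName, DirID} nor all of Movie2 = {Budget, Studio, Year, DName}, so the common attributes are not a superkey of either fragment. The join is lossy.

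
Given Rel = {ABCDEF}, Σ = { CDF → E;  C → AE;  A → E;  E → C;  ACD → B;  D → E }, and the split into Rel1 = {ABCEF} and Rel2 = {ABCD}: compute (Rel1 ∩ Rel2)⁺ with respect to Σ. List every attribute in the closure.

ABCE

Rel1 ∩ Rel2 = {ABC}.
C → AE applies, adding E
Closure: {ABCE}.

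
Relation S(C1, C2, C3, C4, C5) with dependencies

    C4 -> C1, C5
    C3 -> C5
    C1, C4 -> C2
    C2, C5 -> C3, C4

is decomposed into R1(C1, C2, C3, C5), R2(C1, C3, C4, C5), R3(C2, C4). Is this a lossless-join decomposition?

Chase test. Columns are C1, C2, C3, C4, C5; row i has aⱼ where attribute j ∈ Ri, else bᵢⱼ.
Initial tableau (one row per fragment):
  row 1: a1 a2 a3 b14 a5
  row 2: a1 b22 a3 a4 a5
  row 3: b31 a2 b33 a4 b35
Rows 2 and 3 agree on C4; apply C4→C1, C5 and equate their C1, C5 entries.
Rows 2 and 3 agree on C1, C4; apply C1, C4→C2 and equate their C2 entries.
Rows 1 and 2 agree on C2, C5; apply C2, C5→C3, C4 and equate their C3, C4 entries.
Rows 1 and 3 agree on C2, C5; apply C2, C5→C3, C4 and equate their C3, C4 entries.
Row 1 is now all distinguished symbols — the join is lossless.

Yes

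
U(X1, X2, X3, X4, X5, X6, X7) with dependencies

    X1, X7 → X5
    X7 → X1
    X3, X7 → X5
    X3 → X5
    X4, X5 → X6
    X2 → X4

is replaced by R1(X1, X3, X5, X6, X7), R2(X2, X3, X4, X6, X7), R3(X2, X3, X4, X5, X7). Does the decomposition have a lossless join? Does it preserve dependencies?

lossless but not dependency-preserving

Lossless test (chase): Rows 1 and 2 agree on X7; apply X7→X1 and equate their X1 entries. Rows 1 and 3 agree on X7; apply X7→X1 and equate their X1 entries. Rows 1 and 2 agree on X3, X7; apply X3, X7→X5 and equate their X5 entries. Rows 2 and 3 agree on X4, X5; apply X4, X5→X6 and equate their X6 entries. Row 2 is now all distinguished symbols — the join is lossless.
Dependency preservation: the restricted closure of {X4, X5} across the fragments never reaches {X6}, so X4, X5 → X6 cannot be enforced without a join — not preserved.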